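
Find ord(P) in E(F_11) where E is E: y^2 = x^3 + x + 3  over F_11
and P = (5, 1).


Compute successive multiples of P until we hit O:
  1P = (5, 1)
  2P = (4, 4)
  3P = (0, 6)
  4P = (7, 1)
  5P = (10, 10)
  6P = (1, 4)
  7P = (9, 2)
  8P = (6, 7)
  ... (continuing to 18P)
  18P = O

ord(P) = 18


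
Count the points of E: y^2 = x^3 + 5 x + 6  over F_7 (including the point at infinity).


For each x in F_7, count y with y^2 = x^3 + 5 x + 6 mod 7:
  x = 5: RHS = 2, y in [3, 4]  -> 2 point(s)
  x = 6: RHS = 0, y in [0]  -> 1 point(s)
Affine points: 3. Add the point at infinity: total = 4.

#E(F_7) = 4


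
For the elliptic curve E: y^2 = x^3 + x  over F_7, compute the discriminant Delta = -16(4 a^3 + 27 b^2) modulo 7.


4 a^3 + 27 b^2 = 4*1^3 + 27*0^2 = 4 + 0 = 4
Delta = -16 * (4) = -64
Delta mod 7 = 6

Delta = 6 (mod 7)


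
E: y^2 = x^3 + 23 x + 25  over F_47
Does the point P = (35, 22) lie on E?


Check whether y^2 = x^3 + 23 x + 25 (mod 47) for (x, y) = (35, 22).
LHS: y^2 = 22^2 mod 47 = 14
RHS: x^3 + 23 x + 25 = 35^3 + 23*35 + 25 mod 47 = 42
LHS != RHS

No, not on the curve


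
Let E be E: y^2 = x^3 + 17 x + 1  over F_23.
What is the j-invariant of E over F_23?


Delta = -16(4 a^3 + 27 b^2) mod 23 = 6
-1728 * (4 a)^3 = -1728 * (4*17)^3 mod 23 = 3
j = 3 * 6^(-1) mod 23 = 12

j = 12 (mod 23)


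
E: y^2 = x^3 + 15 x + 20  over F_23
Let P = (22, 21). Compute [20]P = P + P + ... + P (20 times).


k = 20 = 10100_2 (binary, LSB first: 00101)
Double-and-add from P = (22, 21):
  bit 0 = 0: acc unchanged = O
  bit 1 = 0: acc unchanged = O
  bit 2 = 1: acc = O + (6, 21) = (6, 21)
  bit 3 = 0: acc unchanged = (6, 21)
  bit 4 = 1: acc = (6, 21) + (16, 3) = (7, 13)

20P = (7, 13)


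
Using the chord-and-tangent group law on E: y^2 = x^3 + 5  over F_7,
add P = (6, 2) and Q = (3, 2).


P != Q, so use the chord formula.
s = (y2 - y1) / (x2 - x1) = (0) / (4) mod 7 = 0
x3 = s^2 - x1 - x2 mod 7 = 0^2 - 6 - 3 = 5
y3 = s (x1 - x3) - y1 mod 7 = 0 * (6 - 5) - 2 = 5

P + Q = (5, 5)


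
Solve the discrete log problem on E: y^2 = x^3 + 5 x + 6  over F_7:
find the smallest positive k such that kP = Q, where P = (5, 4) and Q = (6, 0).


Enumerate multiples of P until we hit Q = (6, 0):
  1P = (5, 4)
  2P = (6, 0)
Match found at i = 2.

k = 2


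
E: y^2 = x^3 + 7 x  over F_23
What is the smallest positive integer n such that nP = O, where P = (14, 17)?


Compute successive multiples of P until we hit O:
  1P = (14, 17)
  2P = (8, 19)
  3P = (19, 0)
  4P = (8, 4)
  5P = (14, 6)
  6P = O

ord(P) = 6


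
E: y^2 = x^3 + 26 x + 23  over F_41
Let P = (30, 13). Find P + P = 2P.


Doubling: s = (3 x1^2 + a) / (2 y1)
s = (3*30^2 + 26) / (2*13) mod 41 = 26
x3 = s^2 - 2 x1 mod 41 = 26^2 - 2*30 = 1
y3 = s (x1 - x3) - y1 mod 41 = 26 * (30 - 1) - 13 = 3

2P = (1, 3)


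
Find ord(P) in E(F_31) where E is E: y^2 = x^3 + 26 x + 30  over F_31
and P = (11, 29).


Compute successive multiples of P until we hit O:
  1P = (11, 29)
  2P = (29, 1)
  3P = (16, 27)
  4P = (24, 1)
  5P = (21, 14)
  6P = (9, 30)
  7P = (19, 6)
  8P = (2, 11)
  ... (continuing to 29P)
  29P = O

ord(P) = 29


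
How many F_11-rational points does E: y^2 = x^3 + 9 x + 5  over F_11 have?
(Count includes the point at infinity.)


For each x in F_11, count y with y^2 = x^3 + 9 x + 5 mod 11:
  x = 0: RHS = 5, y in [4, 7]  -> 2 point(s)
  x = 1: RHS = 4, y in [2, 9]  -> 2 point(s)
  x = 2: RHS = 9, y in [3, 8]  -> 2 point(s)
  x = 3: RHS = 4, y in [2, 9]  -> 2 point(s)
  x = 6: RHS = 0, y in [0]  -> 1 point(s)
  x = 7: RHS = 4, y in [2, 9]  -> 2 point(s)
  x = 9: RHS = 1, y in [1, 10]  -> 2 point(s)
Affine points: 13. Add the point at infinity: total = 14.

#E(F_11) = 14


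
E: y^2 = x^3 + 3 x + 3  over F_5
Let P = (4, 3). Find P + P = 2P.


Doubling: s = (3 x1^2 + a) / (2 y1)
s = (3*4^2 + 3) / (2*3) mod 5 = 1
x3 = s^2 - 2 x1 mod 5 = 1^2 - 2*4 = 3
y3 = s (x1 - x3) - y1 mod 5 = 1 * (4 - 3) - 3 = 3

2P = (3, 3)


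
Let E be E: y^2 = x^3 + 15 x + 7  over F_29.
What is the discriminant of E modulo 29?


4 a^3 + 27 b^2 = 4*15^3 + 27*7^2 = 13500 + 1323 = 14823
Delta = -16 * (14823) = -237168
Delta mod 29 = 23

Delta = 23 (mod 29)


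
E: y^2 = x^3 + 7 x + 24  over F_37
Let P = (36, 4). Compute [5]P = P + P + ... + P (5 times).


k = 5 = 101_2 (binary, LSB first: 101)
Double-and-add from P = (36, 4):
  bit 0 = 1: acc = O + (36, 4) = (36, 4)
  bit 1 = 0: acc unchanged = (36, 4)
  bit 2 = 1: acc = (36, 4) + (7, 34) = (15, 10)

5P = (15, 10)


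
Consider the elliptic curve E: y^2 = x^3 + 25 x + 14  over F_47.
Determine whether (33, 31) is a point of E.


Check whether y^2 = x^3 + 25 x + 14 (mod 47) for (x, y) = (33, 31).
LHS: y^2 = 31^2 mod 47 = 21
RHS: x^3 + 25 x + 14 = 33^3 + 25*33 + 14 mod 47 = 22
LHS != RHS

No, not on the curve


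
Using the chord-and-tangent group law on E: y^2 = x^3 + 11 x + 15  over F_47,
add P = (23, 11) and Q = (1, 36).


P != Q, so use the chord formula.
s = (y2 - y1) / (x2 - x1) = (25) / (25) mod 47 = 1
x3 = s^2 - x1 - x2 mod 47 = 1^2 - 23 - 1 = 24
y3 = s (x1 - x3) - y1 mod 47 = 1 * (23 - 24) - 11 = 35

P + Q = (24, 35)


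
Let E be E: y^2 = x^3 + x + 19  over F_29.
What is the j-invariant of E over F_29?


Delta = -16(4 a^3 + 27 b^2) mod 29 = 4
-1728 * (4 a)^3 = -1728 * (4*1)^3 mod 29 = 14
j = 14 * 4^(-1) mod 29 = 18

j = 18 (mod 29)


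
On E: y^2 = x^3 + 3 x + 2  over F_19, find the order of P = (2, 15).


Compute successive multiples of P until we hit O:
  1P = (2, 15)
  2P = (1, 14)
  3P = (17, 8)
  4P = (9, 6)
  5P = (5, 16)
  6P = (10, 14)
  7P = (18, 6)
  8P = (8, 5)
  ... (continuing to 24P)
  24P = O

ord(P) = 24


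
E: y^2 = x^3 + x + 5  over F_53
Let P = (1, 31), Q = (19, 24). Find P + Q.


P != Q, so use the chord formula.
s = (y2 - y1) / (x2 - x1) = (46) / (18) mod 53 = 32
x3 = s^2 - x1 - x2 mod 53 = 32^2 - 1 - 19 = 50
y3 = s (x1 - x3) - y1 mod 53 = 32 * (1 - 50) - 31 = 44

P + Q = (50, 44)


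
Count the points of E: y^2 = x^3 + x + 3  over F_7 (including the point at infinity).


For each x in F_7, count y with y^2 = x^3 + 1 x + 3 mod 7:
  x = 4: RHS = 1, y in [1, 6]  -> 2 point(s)
  x = 5: RHS = 0, y in [0]  -> 1 point(s)
  x = 6: RHS = 1, y in [1, 6]  -> 2 point(s)
Affine points: 5. Add the point at infinity: total = 6.

#E(F_7) = 6


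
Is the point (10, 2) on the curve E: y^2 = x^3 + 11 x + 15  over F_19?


Check whether y^2 = x^3 + 11 x + 15 (mod 19) for (x, y) = (10, 2).
LHS: y^2 = 2^2 mod 19 = 4
RHS: x^3 + 11 x + 15 = 10^3 + 11*10 + 15 mod 19 = 4
LHS = RHS

Yes, on the curve


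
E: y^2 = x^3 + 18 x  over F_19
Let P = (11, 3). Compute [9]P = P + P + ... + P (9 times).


k = 9 = 1001_2 (binary, LSB first: 1001)
Double-and-add from P = (11, 3):
  bit 0 = 1: acc = O + (11, 3) = (11, 3)
  bit 1 = 0: acc unchanged = (11, 3)
  bit 2 = 0: acc unchanged = (11, 3)
  bit 3 = 1: acc = (11, 3) + (6, 18) = (11, 16)

9P = (11, 16)


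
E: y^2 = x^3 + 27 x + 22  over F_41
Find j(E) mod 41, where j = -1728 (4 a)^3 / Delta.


Delta = -16(4 a^3 + 27 b^2) mod 41 = 25
-1728 * (4 a)^3 = -1728 * (4*27)^3 mod 41 = 37
j = 37 * 25^(-1) mod 41 = 31

j = 31 (mod 41)


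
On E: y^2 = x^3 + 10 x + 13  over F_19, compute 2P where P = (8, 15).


Doubling: s = (3 x1^2 + a) / (2 y1)
s = (3*8^2 + 10) / (2*15) mod 19 = 8
x3 = s^2 - 2 x1 mod 19 = 8^2 - 2*8 = 10
y3 = s (x1 - x3) - y1 mod 19 = 8 * (8 - 10) - 15 = 7

2P = (10, 7)


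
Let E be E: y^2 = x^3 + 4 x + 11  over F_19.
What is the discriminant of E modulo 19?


4 a^3 + 27 b^2 = 4*4^3 + 27*11^2 = 256 + 3267 = 3523
Delta = -16 * (3523) = -56368
Delta mod 19 = 5

Delta = 5 (mod 19)


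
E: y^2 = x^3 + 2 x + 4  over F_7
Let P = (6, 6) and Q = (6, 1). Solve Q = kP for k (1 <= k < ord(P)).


Enumerate multiples of P until we hit Q = (6, 1):
  1P = (6, 6)
  2P = (3, 4)
  3P = (0, 5)
  4P = (2, 4)
  5P = (1, 0)
  6P = (2, 3)
  7P = (0, 2)
  8P = (3, 3)
  9P = (6, 1)
Match found at i = 9.

k = 9


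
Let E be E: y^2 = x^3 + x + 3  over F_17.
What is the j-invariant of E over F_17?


Delta = -16(4 a^3 + 27 b^2) mod 17 = 9
-1728 * (4 a)^3 = -1728 * (4*1)^3 mod 17 = 10
j = 10 * 9^(-1) mod 17 = 3

j = 3 (mod 17)


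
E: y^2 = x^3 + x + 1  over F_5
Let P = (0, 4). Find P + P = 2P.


Doubling: s = (3 x1^2 + a) / (2 y1)
s = (3*0^2 + 1) / (2*4) mod 5 = 2
x3 = s^2 - 2 x1 mod 5 = 2^2 - 2*0 = 4
y3 = s (x1 - x3) - y1 mod 5 = 2 * (0 - 4) - 4 = 3

2P = (4, 3)


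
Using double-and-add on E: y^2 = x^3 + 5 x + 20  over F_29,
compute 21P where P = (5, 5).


k = 21 = 10101_2 (binary, LSB first: 10101)
Double-and-add from P = (5, 5):
  bit 0 = 1: acc = O + (5, 5) = (5, 5)
  bit 1 = 0: acc unchanged = (5, 5)
  bit 2 = 1: acc = (5, 5) + (13, 7) = (2, 3)
  bit 3 = 0: acc unchanged = (2, 3)
  bit 4 = 1: acc = (2, 3) + (26, 6) = (6, 11)

21P = (6, 11)


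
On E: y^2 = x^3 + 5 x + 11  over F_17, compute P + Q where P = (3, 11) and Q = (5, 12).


P != Q, so use the chord formula.
s = (y2 - y1) / (x2 - x1) = (1) / (2) mod 17 = 9
x3 = s^2 - x1 - x2 mod 17 = 9^2 - 3 - 5 = 5
y3 = s (x1 - x3) - y1 mod 17 = 9 * (3 - 5) - 11 = 5

P + Q = (5, 5)


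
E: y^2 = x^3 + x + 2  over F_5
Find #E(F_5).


For each x in F_5, count y with y^2 = x^3 + 1 x + 2 mod 5:
  x = 1: RHS = 4, y in [2, 3]  -> 2 point(s)
  x = 4: RHS = 0, y in [0]  -> 1 point(s)
Affine points: 3. Add the point at infinity: total = 4.

#E(F_5) = 4


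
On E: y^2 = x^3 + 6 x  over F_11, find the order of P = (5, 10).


Compute successive multiples of P until we hit O:
  1P = (5, 10)
  2P = (5, 1)
  3P = O

ord(P) = 3


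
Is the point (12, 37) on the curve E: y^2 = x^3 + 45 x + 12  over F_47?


Check whether y^2 = x^3 + 45 x + 12 (mod 47) for (x, y) = (12, 37).
LHS: y^2 = 37^2 mod 47 = 6
RHS: x^3 + 45 x + 12 = 12^3 + 45*12 + 12 mod 47 = 24
LHS != RHS

No, not on the curve


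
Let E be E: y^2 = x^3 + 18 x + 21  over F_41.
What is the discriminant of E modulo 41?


4 a^3 + 27 b^2 = 4*18^3 + 27*21^2 = 23328 + 11907 = 35235
Delta = -16 * (35235) = -563760
Delta mod 41 = 31

Delta = 31 (mod 41)


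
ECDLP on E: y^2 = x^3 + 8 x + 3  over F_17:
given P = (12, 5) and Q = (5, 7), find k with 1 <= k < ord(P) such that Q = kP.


Enumerate multiples of P until we hit Q = (5, 7):
  1P = (12, 5)
  2P = (8, 1)
  3P = (15, 9)
  4P = (5, 10)
  5P = (13, 3)
  6P = (13, 14)
  7P = (5, 7)
Match found at i = 7.

k = 7


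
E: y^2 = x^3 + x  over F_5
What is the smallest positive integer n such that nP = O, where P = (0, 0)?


Compute successive multiples of P until we hit O:
  1P = (0, 0)
  2P = O

ord(P) = 2


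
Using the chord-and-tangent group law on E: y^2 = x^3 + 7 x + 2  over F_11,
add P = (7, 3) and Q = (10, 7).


P != Q, so use the chord formula.
s = (y2 - y1) / (x2 - x1) = (4) / (3) mod 11 = 5
x3 = s^2 - x1 - x2 mod 11 = 5^2 - 7 - 10 = 8
y3 = s (x1 - x3) - y1 mod 11 = 5 * (7 - 8) - 3 = 3

P + Q = (8, 3)


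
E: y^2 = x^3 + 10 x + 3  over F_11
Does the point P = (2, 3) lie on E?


Check whether y^2 = x^3 + 10 x + 3 (mod 11) for (x, y) = (2, 3).
LHS: y^2 = 3^2 mod 11 = 9
RHS: x^3 + 10 x + 3 = 2^3 + 10*2 + 3 mod 11 = 9
LHS = RHS

Yes, on the curve


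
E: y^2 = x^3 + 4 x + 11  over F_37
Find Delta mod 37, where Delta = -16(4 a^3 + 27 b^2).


4 a^3 + 27 b^2 = 4*4^3 + 27*11^2 = 256 + 3267 = 3523
Delta = -16 * (3523) = -56368
Delta mod 37 = 20

Delta = 20 (mod 37)


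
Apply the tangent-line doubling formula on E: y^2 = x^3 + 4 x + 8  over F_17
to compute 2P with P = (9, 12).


Doubling: s = (3 x1^2 + a) / (2 y1)
s = (3*9^2 + 4) / (2*12) mod 17 = 11
x3 = s^2 - 2 x1 mod 17 = 11^2 - 2*9 = 1
y3 = s (x1 - x3) - y1 mod 17 = 11 * (9 - 1) - 12 = 8

2P = (1, 8)


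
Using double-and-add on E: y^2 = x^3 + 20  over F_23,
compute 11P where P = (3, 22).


k = 11 = 1011_2 (binary, LSB first: 1101)
Double-and-add from P = (3, 22):
  bit 0 = 1: acc = O + (3, 22) = (3, 22)
  bit 1 = 1: acc = (3, 22) + (21, 14) = (8, 16)
  bit 2 = 0: acc unchanged = (8, 16)
  bit 3 = 1: acc = (8, 16) + (13, 20) = (10, 10)

11P = (10, 10)


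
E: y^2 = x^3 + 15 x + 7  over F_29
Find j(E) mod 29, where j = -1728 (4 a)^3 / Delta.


Delta = -16(4 a^3 + 27 b^2) mod 29 = 23
-1728 * (4 a)^3 = -1728 * (4*15)^3 mod 29 = 9
j = 9 * 23^(-1) mod 29 = 13

j = 13 (mod 29)


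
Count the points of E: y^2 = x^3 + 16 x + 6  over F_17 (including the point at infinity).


For each x in F_17, count y with y^2 = x^3 + 16 x + 6 mod 17:
  x = 3: RHS = 13, y in [8, 9]  -> 2 point(s)
  x = 4: RHS = 15, y in [7, 10]  -> 2 point(s)
  x = 7: RHS = 2, y in [6, 11]  -> 2 point(s)
  x = 8: RHS = 0, y in [0]  -> 1 point(s)
  x = 11: RHS = 0, y in [0]  -> 1 point(s)
  x = 14: RHS = 16, y in [4, 13]  -> 2 point(s)
  x = 15: RHS = 0, y in [0]  -> 1 point(s)
Affine points: 11. Add the point at infinity: total = 12.

#E(F_17) = 12


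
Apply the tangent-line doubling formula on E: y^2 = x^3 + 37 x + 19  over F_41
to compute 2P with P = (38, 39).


Doubling: s = (3 x1^2 + a) / (2 y1)
s = (3*38^2 + 37) / (2*39) mod 41 = 25
x3 = s^2 - 2 x1 mod 41 = 25^2 - 2*38 = 16
y3 = s (x1 - x3) - y1 mod 41 = 25 * (38 - 16) - 39 = 19

2P = (16, 19)


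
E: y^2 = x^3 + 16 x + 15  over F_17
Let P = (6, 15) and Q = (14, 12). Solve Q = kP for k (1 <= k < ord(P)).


Enumerate multiples of P until we hit Q = (14, 12):
  1P = (6, 15)
  2P = (14, 12)
Match found at i = 2.

k = 2


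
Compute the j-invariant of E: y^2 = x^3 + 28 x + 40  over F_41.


Delta = -16(4 a^3 + 27 b^2) mod 41 = 38
-1728 * (4 a)^3 = -1728 * (4*28)^3 mod 41 = 32
j = 32 * 38^(-1) mod 41 = 3

j = 3 (mod 41)


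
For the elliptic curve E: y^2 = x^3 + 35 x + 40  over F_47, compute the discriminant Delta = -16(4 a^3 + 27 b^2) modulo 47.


4 a^3 + 27 b^2 = 4*35^3 + 27*40^2 = 171500 + 43200 = 214700
Delta = -16 * (214700) = -3435200
Delta mod 47 = 30

Delta = 30 (mod 47)


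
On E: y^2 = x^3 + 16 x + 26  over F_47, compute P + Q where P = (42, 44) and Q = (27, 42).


P != Q, so use the chord formula.
s = (y2 - y1) / (x2 - x1) = (45) / (32) mod 47 = 44
x3 = s^2 - x1 - x2 mod 47 = 44^2 - 42 - 27 = 34
y3 = s (x1 - x3) - y1 mod 47 = 44 * (42 - 34) - 44 = 26

P + Q = (34, 26)


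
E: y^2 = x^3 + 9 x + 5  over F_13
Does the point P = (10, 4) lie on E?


Check whether y^2 = x^3 + 9 x + 5 (mod 13) for (x, y) = (10, 4).
LHS: y^2 = 4^2 mod 13 = 3
RHS: x^3 + 9 x + 5 = 10^3 + 9*10 + 5 mod 13 = 3
LHS = RHS

Yes, on the curve


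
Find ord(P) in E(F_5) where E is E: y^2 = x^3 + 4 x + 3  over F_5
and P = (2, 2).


Compute successive multiples of P until we hit O:
  1P = (2, 2)
  2P = (2, 3)
  3P = O

ord(P) = 3


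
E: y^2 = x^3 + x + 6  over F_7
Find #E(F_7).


For each x in F_7, count y with y^2 = x^3 + 1 x + 6 mod 7:
  x = 1: RHS = 1, y in [1, 6]  -> 2 point(s)
  x = 2: RHS = 2, y in [3, 4]  -> 2 point(s)
  x = 3: RHS = 1, y in [1, 6]  -> 2 point(s)
  x = 4: RHS = 4, y in [2, 5]  -> 2 point(s)
  x = 6: RHS = 4, y in [2, 5]  -> 2 point(s)
Affine points: 10. Add the point at infinity: total = 11.

#E(F_7) = 11


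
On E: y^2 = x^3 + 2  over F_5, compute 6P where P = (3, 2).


k = 6 = 110_2 (binary, LSB first: 011)
Double-and-add from P = (3, 2):
  bit 0 = 0: acc unchanged = O
  bit 1 = 1: acc = O + (3, 3) = (3, 3)
  bit 2 = 1: acc = (3, 3) + (3, 2) = O

6P = O


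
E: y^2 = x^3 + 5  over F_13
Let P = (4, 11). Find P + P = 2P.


Doubling: s = (3 x1^2 + a) / (2 y1)
s = (3*4^2 + 0) / (2*11) mod 13 = 1
x3 = s^2 - 2 x1 mod 13 = 1^2 - 2*4 = 6
y3 = s (x1 - x3) - y1 mod 13 = 1 * (4 - 6) - 11 = 0

2P = (6, 0)


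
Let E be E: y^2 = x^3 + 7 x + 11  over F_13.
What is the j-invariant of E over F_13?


Delta = -16(4 a^3 + 27 b^2) mod 13 = 6
-1728 * (4 a)^3 = -1728 * (4*7)^3 mod 13 = 8
j = 8 * 6^(-1) mod 13 = 10

j = 10 (mod 13)


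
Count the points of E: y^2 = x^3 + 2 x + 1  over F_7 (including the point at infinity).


For each x in F_7, count y with y^2 = x^3 + 2 x + 1 mod 7:
  x = 0: RHS = 1, y in [1, 6]  -> 2 point(s)
  x = 1: RHS = 4, y in [2, 5]  -> 2 point(s)
Affine points: 4. Add the point at infinity: total = 5.

#E(F_7) = 5


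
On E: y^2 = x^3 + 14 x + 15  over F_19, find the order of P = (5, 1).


Compute successive multiples of P until we hit O:
  1P = (5, 1)
  2P = (18, 0)
  3P = (5, 18)
  4P = O

ord(P) = 4


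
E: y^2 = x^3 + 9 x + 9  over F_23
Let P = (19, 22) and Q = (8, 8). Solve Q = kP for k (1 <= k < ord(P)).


Enumerate multiples of P until we hit Q = (8, 8):
  1P = (19, 22)
  2P = (21, 12)
  3P = (8, 15)
  4P = (8, 8)
Match found at i = 4.

k = 4


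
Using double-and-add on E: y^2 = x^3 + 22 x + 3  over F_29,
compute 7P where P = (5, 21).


k = 7 = 111_2 (binary, LSB first: 111)
Double-and-add from P = (5, 21):
  bit 0 = 1: acc = O + (5, 21) = (5, 21)
  bit 1 = 1: acc = (5, 21) + (28, 26) = (12, 9)
  bit 2 = 1: acc = (12, 9) + (25, 5) = (12, 20)

7P = (12, 20)


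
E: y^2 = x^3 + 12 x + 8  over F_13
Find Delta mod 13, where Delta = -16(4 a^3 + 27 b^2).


4 a^3 + 27 b^2 = 4*12^3 + 27*8^2 = 6912 + 1728 = 8640
Delta = -16 * (8640) = -138240
Delta mod 13 = 2

Delta = 2 (mod 13)


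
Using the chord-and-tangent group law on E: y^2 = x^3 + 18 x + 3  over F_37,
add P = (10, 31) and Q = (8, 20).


P != Q, so use the chord formula.
s = (y2 - y1) / (x2 - x1) = (26) / (35) mod 37 = 24
x3 = s^2 - x1 - x2 mod 37 = 24^2 - 10 - 8 = 3
y3 = s (x1 - x3) - y1 mod 37 = 24 * (10 - 3) - 31 = 26

P + Q = (3, 26)


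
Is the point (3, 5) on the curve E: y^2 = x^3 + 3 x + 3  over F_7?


Check whether y^2 = x^3 + 3 x + 3 (mod 7) for (x, y) = (3, 5).
LHS: y^2 = 5^2 mod 7 = 4
RHS: x^3 + 3 x + 3 = 3^3 + 3*3 + 3 mod 7 = 4
LHS = RHS

Yes, on the curve


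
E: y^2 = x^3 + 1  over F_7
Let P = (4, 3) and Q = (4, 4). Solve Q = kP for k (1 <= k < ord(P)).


Enumerate multiples of P until we hit Q = (4, 4):
  1P = (4, 3)
  2P = (0, 1)
  3P = (5, 0)
  4P = (0, 6)
  5P = (4, 4)
Match found at i = 5.

k = 5


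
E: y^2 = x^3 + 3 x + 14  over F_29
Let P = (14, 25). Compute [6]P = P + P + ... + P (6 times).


k = 6 = 110_2 (binary, LSB first: 011)
Double-and-add from P = (14, 25):
  bit 0 = 0: acc unchanged = O
  bit 1 = 1: acc = O + (26, 6) = (26, 6)
  bit 2 = 1: acc = (26, 6) + (5, 3) = (14, 4)

6P = (14, 4)


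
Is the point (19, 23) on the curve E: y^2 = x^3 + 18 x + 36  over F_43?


Check whether y^2 = x^3 + 18 x + 36 (mod 43) for (x, y) = (19, 23).
LHS: y^2 = 23^2 mod 43 = 13
RHS: x^3 + 18 x + 36 = 19^3 + 18*19 + 36 mod 43 = 13
LHS = RHS

Yes, on the curve


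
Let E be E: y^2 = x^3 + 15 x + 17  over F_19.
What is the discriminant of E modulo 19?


4 a^3 + 27 b^2 = 4*15^3 + 27*17^2 = 13500 + 7803 = 21303
Delta = -16 * (21303) = -340848
Delta mod 19 = 12

Delta = 12 (mod 19)


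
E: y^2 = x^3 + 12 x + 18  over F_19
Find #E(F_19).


For each x in F_19, count y with y^2 = x^3 + 12 x + 18 mod 19:
  x = 3: RHS = 5, y in [9, 10]  -> 2 point(s)
  x = 4: RHS = 16, y in [4, 15]  -> 2 point(s)
  x = 9: RHS = 0, y in [0]  -> 1 point(s)
  x = 10: RHS = 17, y in [6, 13]  -> 2 point(s)
  x = 12: RHS = 9, y in [3, 16]  -> 2 point(s)
  x = 14: RHS = 4, y in [2, 17]  -> 2 point(s)
  x = 15: RHS = 1, y in [1, 18]  -> 2 point(s)
  x = 17: RHS = 5, y in [9, 10]  -> 2 point(s)
  x = 18: RHS = 5, y in [9, 10]  -> 2 point(s)
Affine points: 17. Add the point at infinity: total = 18.

#E(F_19) = 18


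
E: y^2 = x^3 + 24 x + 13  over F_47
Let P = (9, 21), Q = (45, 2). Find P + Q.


P != Q, so use the chord formula.
s = (y2 - y1) / (x2 - x1) = (28) / (36) mod 47 = 6
x3 = s^2 - x1 - x2 mod 47 = 6^2 - 9 - 45 = 29
y3 = s (x1 - x3) - y1 mod 47 = 6 * (9 - 29) - 21 = 0

P + Q = (29, 0)


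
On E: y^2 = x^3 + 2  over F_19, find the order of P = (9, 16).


Compute successive multiples of P until we hit O:
  1P = (9, 16)
  2P = (12, 1)
  3P = (4, 16)
  4P = (6, 3)
  5P = (8, 1)
  6P = (18, 1)
  7P = (18, 18)
  8P = (8, 18)
  ... (continuing to 13P)
  13P = O

ord(P) = 13


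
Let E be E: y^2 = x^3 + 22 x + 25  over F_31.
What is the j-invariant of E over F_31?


Delta = -16(4 a^3 + 27 b^2) mod 31 = 11
-1728 * (4 a)^3 = -1728 * (4*22)^3 mod 31 = 23
j = 23 * 11^(-1) mod 31 = 19

j = 19 (mod 31)


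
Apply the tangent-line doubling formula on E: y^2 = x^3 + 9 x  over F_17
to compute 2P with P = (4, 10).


Doubling: s = (3 x1^2 + a) / (2 y1)
s = (3*4^2 + 9) / (2*10) mod 17 = 2
x3 = s^2 - 2 x1 mod 17 = 2^2 - 2*4 = 13
y3 = s (x1 - x3) - y1 mod 17 = 2 * (4 - 13) - 10 = 6

2P = (13, 6)


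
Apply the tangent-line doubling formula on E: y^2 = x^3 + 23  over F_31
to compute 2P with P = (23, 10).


Doubling: s = (3 x1^2 + a) / (2 y1)
s = (3*23^2 + 0) / (2*10) mod 31 = 22
x3 = s^2 - 2 x1 mod 31 = 22^2 - 2*23 = 4
y3 = s (x1 - x3) - y1 mod 31 = 22 * (23 - 4) - 10 = 5

2P = (4, 5)


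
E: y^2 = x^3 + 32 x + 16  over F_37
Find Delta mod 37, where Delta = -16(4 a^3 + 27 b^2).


4 a^3 + 27 b^2 = 4*32^3 + 27*16^2 = 131072 + 6912 = 137984
Delta = -16 * (137984) = -2207744
Delta mod 37 = 9

Delta = 9 (mod 37)


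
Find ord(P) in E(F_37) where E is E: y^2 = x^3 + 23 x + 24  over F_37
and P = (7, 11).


Compute successive multiples of P until we hit O:
  1P = (7, 11)
  2P = (24, 9)
  3P = (16, 14)
  4P = (10, 25)
  5P = (13, 35)
  6P = (33, 33)
  7P = (1, 14)
  8P = (20, 14)
  ... (continuing to 18P)
  18P = O

ord(P) = 18


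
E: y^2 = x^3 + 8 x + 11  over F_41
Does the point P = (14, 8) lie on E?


Check whether y^2 = x^3 + 8 x + 11 (mod 41) for (x, y) = (14, 8).
LHS: y^2 = 8^2 mod 41 = 23
RHS: x^3 + 8 x + 11 = 14^3 + 8*14 + 11 mod 41 = 38
LHS != RHS

No, not on the curve


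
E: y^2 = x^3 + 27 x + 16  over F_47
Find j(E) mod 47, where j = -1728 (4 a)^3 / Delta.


Delta = -16(4 a^3 + 27 b^2) mod 47 = 28
-1728 * (4 a)^3 = -1728 * (4*27)^3 mod 47 = 10
j = 10 * 28^(-1) mod 47 = 44

j = 44 (mod 47)


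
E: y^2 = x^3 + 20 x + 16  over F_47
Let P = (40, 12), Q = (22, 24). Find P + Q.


P != Q, so use the chord formula.
s = (y2 - y1) / (x2 - x1) = (12) / (29) mod 47 = 15
x3 = s^2 - x1 - x2 mod 47 = 15^2 - 40 - 22 = 22
y3 = s (x1 - x3) - y1 mod 47 = 15 * (40 - 22) - 12 = 23

P + Q = (22, 23)


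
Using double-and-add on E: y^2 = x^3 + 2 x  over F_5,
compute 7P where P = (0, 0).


k = 7 = 111_2 (binary, LSB first: 111)
Double-and-add from P = (0, 0):
  bit 0 = 1: acc = O + (0, 0) = (0, 0)
  bit 1 = 1: acc = (0, 0) + O = (0, 0)
  bit 2 = 1: acc = (0, 0) + O = (0, 0)

7P = (0, 0)


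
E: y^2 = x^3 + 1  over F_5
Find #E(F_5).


For each x in F_5, count y with y^2 = x^3 + 0 x + 1 mod 5:
  x = 0: RHS = 1, y in [1, 4]  -> 2 point(s)
  x = 2: RHS = 4, y in [2, 3]  -> 2 point(s)
  x = 4: RHS = 0, y in [0]  -> 1 point(s)
Affine points: 5. Add the point at infinity: total = 6.

#E(F_5) = 6


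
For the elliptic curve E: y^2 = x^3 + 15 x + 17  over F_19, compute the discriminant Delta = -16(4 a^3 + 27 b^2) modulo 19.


4 a^3 + 27 b^2 = 4*15^3 + 27*17^2 = 13500 + 7803 = 21303
Delta = -16 * (21303) = -340848
Delta mod 19 = 12

Delta = 12 (mod 19)


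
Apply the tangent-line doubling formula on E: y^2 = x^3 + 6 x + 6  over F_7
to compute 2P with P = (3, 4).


Doubling: s = (3 x1^2 + a) / (2 y1)
s = (3*3^2 + 6) / (2*4) mod 7 = 5
x3 = s^2 - 2 x1 mod 7 = 5^2 - 2*3 = 5
y3 = s (x1 - x3) - y1 mod 7 = 5 * (3 - 5) - 4 = 0

2P = (5, 0)


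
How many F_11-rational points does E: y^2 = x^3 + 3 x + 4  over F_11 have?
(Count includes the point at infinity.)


For each x in F_11, count y with y^2 = x^3 + 3 x + 4 mod 11:
  x = 0: RHS = 4, y in [2, 9]  -> 2 point(s)
  x = 4: RHS = 3, y in [5, 6]  -> 2 point(s)
  x = 5: RHS = 1, y in [1, 10]  -> 2 point(s)
  x = 7: RHS = 5, y in [4, 7]  -> 2 point(s)
  x = 8: RHS = 1, y in [1, 10]  -> 2 point(s)
  x = 9: RHS = 1, y in [1, 10]  -> 2 point(s)
  x = 10: RHS = 0, y in [0]  -> 1 point(s)
Affine points: 13. Add the point at infinity: total = 14.

#E(F_11) = 14


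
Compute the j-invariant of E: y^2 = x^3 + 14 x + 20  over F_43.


Delta = -16(4 a^3 + 27 b^2) mod 43 = 13
-1728 * (4 a)^3 = -1728 * (4*14)^3 mod 43 = 11
j = 11 * 13^(-1) mod 43 = 24

j = 24 (mod 43)


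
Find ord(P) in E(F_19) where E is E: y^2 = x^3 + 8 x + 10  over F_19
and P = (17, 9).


Compute successive multiples of P until we hit O:
  1P = (17, 9)
  2P = (5, 17)
  3P = (8, 4)
  4P = (18, 1)
  5P = (10, 11)
  6P = (1, 0)
  7P = (10, 8)
  8P = (18, 18)
  ... (continuing to 12P)
  12P = O

ord(P) = 12


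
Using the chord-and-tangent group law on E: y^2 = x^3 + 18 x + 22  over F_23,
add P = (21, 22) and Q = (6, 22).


P != Q, so use the chord formula.
s = (y2 - y1) / (x2 - x1) = (0) / (8) mod 23 = 0
x3 = s^2 - x1 - x2 mod 23 = 0^2 - 21 - 6 = 19
y3 = s (x1 - x3) - y1 mod 23 = 0 * (21 - 19) - 22 = 1

P + Q = (19, 1)


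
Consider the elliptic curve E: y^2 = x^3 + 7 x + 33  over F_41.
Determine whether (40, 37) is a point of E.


Check whether y^2 = x^3 + 7 x + 33 (mod 41) for (x, y) = (40, 37).
LHS: y^2 = 37^2 mod 41 = 16
RHS: x^3 + 7 x + 33 = 40^3 + 7*40 + 33 mod 41 = 25
LHS != RHS

No, not on the curve


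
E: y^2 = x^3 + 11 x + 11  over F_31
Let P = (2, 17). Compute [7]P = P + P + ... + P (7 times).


k = 7 = 111_2 (binary, LSB first: 111)
Double-and-add from P = (2, 17):
  bit 0 = 1: acc = O + (2, 17) = (2, 17)
  bit 1 = 1: acc = (2, 17) + (10, 25) = (20, 27)
  bit 2 = 1: acc = (20, 27) + (25, 15) = (24, 26)

7P = (24, 26)


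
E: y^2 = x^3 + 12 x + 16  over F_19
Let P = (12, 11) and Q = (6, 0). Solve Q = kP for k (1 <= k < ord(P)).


Enumerate multiples of P until we hit Q = (6, 0):
  1P = (12, 11)
  2P = (11, 4)
  3P = (7, 5)
  4P = (6, 0)
Match found at i = 4.

k = 4


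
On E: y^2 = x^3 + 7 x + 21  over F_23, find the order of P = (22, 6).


Compute successive multiples of P until we hit O:
  1P = (22, 6)
  2P = (11, 7)
  3P = (17, 4)
  4P = (9, 13)
  5P = (1, 11)
  6P = (12, 19)
  7P = (13, 3)
  8P = (6, 7)
  ... (continuing to 18P)
  18P = O

ord(P) = 18


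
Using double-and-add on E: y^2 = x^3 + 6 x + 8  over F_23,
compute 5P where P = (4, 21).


k = 5 = 101_2 (binary, LSB first: 101)
Double-and-add from P = (4, 21):
  bit 0 = 1: acc = O + (4, 21) = (4, 21)
  bit 1 = 0: acc unchanged = (4, 21)
  bit 2 = 1: acc = (4, 21) + (17, 20) = (5, 18)

5P = (5, 18)


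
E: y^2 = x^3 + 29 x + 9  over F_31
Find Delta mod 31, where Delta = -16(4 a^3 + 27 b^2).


4 a^3 + 27 b^2 = 4*29^3 + 27*9^2 = 97556 + 2187 = 99743
Delta = -16 * (99743) = -1595888
Delta mod 31 = 23

Delta = 23 (mod 31)


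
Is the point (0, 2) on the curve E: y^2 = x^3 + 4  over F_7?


Check whether y^2 = x^3 + 0 x + 4 (mod 7) for (x, y) = (0, 2).
LHS: y^2 = 2^2 mod 7 = 4
RHS: x^3 + 0 x + 4 = 0^3 + 0*0 + 4 mod 7 = 4
LHS = RHS

Yes, on the curve


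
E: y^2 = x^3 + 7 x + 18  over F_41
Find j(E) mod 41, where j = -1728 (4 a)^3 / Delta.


Delta = -16(4 a^3 + 27 b^2) mod 41 = 30
-1728 * (4 a)^3 = -1728 * (4*7)^3 mod 41 = 21
j = 21 * 30^(-1) mod 41 = 13

j = 13 (mod 41)


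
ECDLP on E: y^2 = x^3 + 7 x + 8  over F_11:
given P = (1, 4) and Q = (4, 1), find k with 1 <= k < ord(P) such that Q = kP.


Enumerate multiples of P until we hit Q = (4, 1):
  1P = (1, 4)
  2P = (3, 10)
  3P = (5, 6)
  4P = (8, 9)
  5P = (7, 9)
  6P = (4, 10)
  7P = (10, 0)
  8P = (4, 1)
Match found at i = 8.

k = 8


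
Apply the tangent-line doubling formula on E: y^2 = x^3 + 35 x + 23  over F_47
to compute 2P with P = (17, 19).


Doubling: s = (3 x1^2 + a) / (2 y1)
s = (3*17^2 + 35) / (2*19) mod 47 = 46
x3 = s^2 - 2 x1 mod 47 = 46^2 - 2*17 = 14
y3 = s (x1 - x3) - y1 mod 47 = 46 * (17 - 14) - 19 = 25

2P = (14, 25)


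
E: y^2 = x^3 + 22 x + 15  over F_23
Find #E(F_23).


For each x in F_23, count y with y^2 = x^3 + 22 x + 15 mod 23:
  x = 3: RHS = 16, y in [4, 19]  -> 2 point(s)
  x = 4: RHS = 6, y in [11, 12]  -> 2 point(s)
  x = 6: RHS = 18, y in [8, 15]  -> 2 point(s)
  x = 7: RHS = 6, y in [11, 12]  -> 2 point(s)
  x = 8: RHS = 13, y in [6, 17]  -> 2 point(s)
  x = 10: RHS = 16, y in [4, 19]  -> 2 point(s)
  x = 11: RHS = 1, y in [1, 22]  -> 2 point(s)
  x = 12: RHS = 6, y in [11, 12]  -> 2 point(s)
  x = 14: RHS = 8, y in [10, 13]  -> 2 point(s)
  x = 16: RHS = 1, y in [1, 22]  -> 2 point(s)
  x = 17: RHS = 12, y in [9, 14]  -> 2 point(s)
  x = 19: RHS = 1, y in [1, 22]  -> 2 point(s)
  x = 21: RHS = 9, y in [3, 20]  -> 2 point(s)
Affine points: 26. Add the point at infinity: total = 27.

#E(F_23) = 27


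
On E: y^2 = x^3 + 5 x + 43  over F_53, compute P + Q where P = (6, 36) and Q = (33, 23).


P != Q, so use the chord formula.
s = (y2 - y1) / (x2 - x1) = (40) / (27) mod 53 = 27
x3 = s^2 - x1 - x2 mod 53 = 27^2 - 6 - 33 = 1
y3 = s (x1 - x3) - y1 mod 53 = 27 * (6 - 1) - 36 = 46

P + Q = (1, 46)


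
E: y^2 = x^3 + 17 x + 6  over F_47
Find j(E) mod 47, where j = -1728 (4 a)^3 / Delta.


Delta = -16(4 a^3 + 27 b^2) mod 47 = 3
-1728 * (4 a)^3 = -1728 * (4*17)^3 mod 47 = 22
j = 22 * 3^(-1) mod 47 = 23

j = 23 (mod 47)


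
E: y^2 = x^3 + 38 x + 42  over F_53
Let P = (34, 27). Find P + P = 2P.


Doubling: s = (3 x1^2 + a) / (2 y1)
s = (3*34^2 + 38) / (2*27) mod 53 = 8
x3 = s^2 - 2 x1 mod 53 = 8^2 - 2*34 = 49
y3 = s (x1 - x3) - y1 mod 53 = 8 * (34 - 49) - 27 = 12

2P = (49, 12)


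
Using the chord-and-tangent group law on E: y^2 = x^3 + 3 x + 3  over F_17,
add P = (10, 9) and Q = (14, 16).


P != Q, so use the chord formula.
s = (y2 - y1) / (x2 - x1) = (7) / (4) mod 17 = 6
x3 = s^2 - x1 - x2 mod 17 = 6^2 - 10 - 14 = 12
y3 = s (x1 - x3) - y1 mod 17 = 6 * (10 - 12) - 9 = 13

P + Q = (12, 13)


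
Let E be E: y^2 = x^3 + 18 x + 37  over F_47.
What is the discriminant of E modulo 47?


4 a^3 + 27 b^2 = 4*18^3 + 27*37^2 = 23328 + 36963 = 60291
Delta = -16 * (60291) = -964656
Delta mod 47 = 19

Delta = 19 (mod 47)


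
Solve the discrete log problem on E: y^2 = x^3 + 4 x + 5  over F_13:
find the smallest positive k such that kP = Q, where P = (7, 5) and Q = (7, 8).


Enumerate multiples of P until we hit Q = (7, 8):
  1P = (7, 5)
  2P = (9, 9)
  3P = (1, 7)
  4P = (8, 4)
  5P = (12, 0)
  6P = (8, 9)
  7P = (1, 6)
  8P = (9, 4)
  9P = (7, 8)
Match found at i = 9.

k = 9


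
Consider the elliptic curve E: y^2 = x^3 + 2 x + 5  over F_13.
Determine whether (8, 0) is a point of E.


Check whether y^2 = x^3 + 2 x + 5 (mod 13) for (x, y) = (8, 0).
LHS: y^2 = 0^2 mod 13 = 0
RHS: x^3 + 2 x + 5 = 8^3 + 2*8 + 5 mod 13 = 0
LHS = RHS

Yes, on the curve


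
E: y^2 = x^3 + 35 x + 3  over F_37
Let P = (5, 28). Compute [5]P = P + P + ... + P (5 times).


k = 5 = 101_2 (binary, LSB first: 101)
Double-and-add from P = (5, 28):
  bit 0 = 1: acc = O + (5, 28) = (5, 28)
  bit 1 = 0: acc unchanged = (5, 28)
  bit 2 = 1: acc = (5, 28) + (33, 24) = (33, 13)

5P = (33, 13)


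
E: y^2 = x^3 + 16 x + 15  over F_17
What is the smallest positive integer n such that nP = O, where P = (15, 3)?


Compute successive multiples of P until we hit O:
  1P = (15, 3)
  2P = (5, 4)
  3P = (5, 13)
  4P = (15, 14)
  5P = O

ord(P) = 5


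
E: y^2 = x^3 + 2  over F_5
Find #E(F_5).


For each x in F_5, count y with y^2 = x^3 + 0 x + 2 mod 5:
  x = 2: RHS = 0, y in [0]  -> 1 point(s)
  x = 3: RHS = 4, y in [2, 3]  -> 2 point(s)
  x = 4: RHS = 1, y in [1, 4]  -> 2 point(s)
Affine points: 5. Add the point at infinity: total = 6.

#E(F_5) = 6


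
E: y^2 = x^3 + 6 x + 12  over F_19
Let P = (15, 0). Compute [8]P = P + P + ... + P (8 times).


k = 8 = 1000_2 (binary, LSB first: 0001)
Double-and-add from P = (15, 0):
  bit 0 = 0: acc unchanged = O
  bit 1 = 0: acc unchanged = O
  bit 2 = 0: acc unchanged = O
  bit 3 = 1: acc = O + O = O

8P = O


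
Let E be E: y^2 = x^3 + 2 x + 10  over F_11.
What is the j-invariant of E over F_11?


Delta = -16(4 a^3 + 27 b^2) mod 11 = 2
-1728 * (4 a)^3 = -1728 * (4*2)^3 mod 11 = 5
j = 5 * 2^(-1) mod 11 = 8

j = 8 (mod 11)


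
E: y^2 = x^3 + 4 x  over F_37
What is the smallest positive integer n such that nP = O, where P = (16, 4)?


Compute successive multiples of P until we hit O:
  1P = (16, 4)
  2P = (21, 13)
  3P = (21, 24)
  4P = (16, 33)
  5P = O

ord(P) = 5


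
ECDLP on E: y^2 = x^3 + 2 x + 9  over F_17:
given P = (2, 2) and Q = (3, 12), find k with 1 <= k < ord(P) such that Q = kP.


Enumerate multiples of P until we hit Q = (3, 12):
  1P = (2, 2)
  2P = (4, 8)
  3P = (3, 12)
Match found at i = 3.

k = 3


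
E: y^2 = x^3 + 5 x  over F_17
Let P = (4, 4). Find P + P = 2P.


Doubling: s = (3 x1^2 + a) / (2 y1)
s = (3*4^2 + 5) / (2*4) mod 17 = 13
x3 = s^2 - 2 x1 mod 17 = 13^2 - 2*4 = 8
y3 = s (x1 - x3) - y1 mod 17 = 13 * (4 - 8) - 4 = 12

2P = (8, 12)


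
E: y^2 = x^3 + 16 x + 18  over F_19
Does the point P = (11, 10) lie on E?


Check whether y^2 = x^3 + 16 x + 18 (mod 19) for (x, y) = (11, 10).
LHS: y^2 = 10^2 mod 19 = 5
RHS: x^3 + 16 x + 18 = 11^3 + 16*11 + 18 mod 19 = 5
LHS = RHS

Yes, on the curve


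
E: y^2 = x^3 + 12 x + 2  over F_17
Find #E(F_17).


For each x in F_17, count y with y^2 = x^3 + 12 x + 2 mod 17:
  x = 0: RHS = 2, y in [6, 11]  -> 2 point(s)
  x = 1: RHS = 15, y in [7, 10]  -> 2 point(s)
  x = 2: RHS = 0, y in [0]  -> 1 point(s)
  x = 5: RHS = 0, y in [0]  -> 1 point(s)
  x = 6: RHS = 1, y in [1, 16]  -> 2 point(s)
  x = 7: RHS = 4, y in [2, 15]  -> 2 point(s)
  x = 8: RHS = 15, y in [7, 10]  -> 2 point(s)
  x = 10: RHS = 0, y in [0]  -> 1 point(s)
  x = 12: RHS = 4, y in [2, 15]  -> 2 point(s)
  x = 13: RHS = 9, y in [3, 14]  -> 2 point(s)
  x = 15: RHS = 4, y in [2, 15]  -> 2 point(s)
Affine points: 19. Add the point at infinity: total = 20.

#E(F_17) = 20


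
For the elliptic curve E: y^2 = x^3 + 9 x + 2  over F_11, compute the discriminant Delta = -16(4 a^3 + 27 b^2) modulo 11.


4 a^3 + 27 b^2 = 4*9^3 + 27*2^2 = 2916 + 108 = 3024
Delta = -16 * (3024) = -48384
Delta mod 11 = 5

Delta = 5 (mod 11)


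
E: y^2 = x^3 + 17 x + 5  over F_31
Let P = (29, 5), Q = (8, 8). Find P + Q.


P != Q, so use the chord formula.
s = (y2 - y1) / (x2 - x1) = (3) / (10) mod 31 = 22
x3 = s^2 - x1 - x2 mod 31 = 22^2 - 29 - 8 = 13
y3 = s (x1 - x3) - y1 mod 31 = 22 * (29 - 13) - 5 = 6

P + Q = (13, 6)


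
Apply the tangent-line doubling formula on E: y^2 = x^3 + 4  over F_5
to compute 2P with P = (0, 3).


Doubling: s = (3 x1^2 + a) / (2 y1)
s = (3*0^2 + 0) / (2*3) mod 5 = 0
x3 = s^2 - 2 x1 mod 5 = 0^2 - 2*0 = 0
y3 = s (x1 - x3) - y1 mod 5 = 0 * (0 - 0) - 3 = 2

2P = (0, 2)


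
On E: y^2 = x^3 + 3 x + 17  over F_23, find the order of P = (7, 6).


Compute successive multiples of P until we hit O:
  1P = (7, 6)
  2P = (10, 14)
  3P = (8, 22)
  4P = (11, 22)
  5P = (21, 7)
  6P = (20, 21)
  7P = (4, 1)
  8P = (2, 10)
  ... (continuing to 21P)
  21P = O

ord(P) = 21


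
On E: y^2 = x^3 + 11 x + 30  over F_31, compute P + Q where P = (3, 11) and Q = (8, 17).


P != Q, so use the chord formula.
s = (y2 - y1) / (x2 - x1) = (6) / (5) mod 31 = 26
x3 = s^2 - x1 - x2 mod 31 = 26^2 - 3 - 8 = 14
y3 = s (x1 - x3) - y1 mod 31 = 26 * (3 - 14) - 11 = 13

P + Q = (14, 13)


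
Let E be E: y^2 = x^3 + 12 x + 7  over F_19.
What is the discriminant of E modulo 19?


4 a^3 + 27 b^2 = 4*12^3 + 27*7^2 = 6912 + 1323 = 8235
Delta = -16 * (8235) = -131760
Delta mod 19 = 5

Delta = 5 (mod 19)


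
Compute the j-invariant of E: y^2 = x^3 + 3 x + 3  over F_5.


Delta = -16(4 a^3 + 27 b^2) mod 5 = 4
-1728 * (4 a)^3 = -1728 * (4*3)^3 mod 5 = 1
j = 1 * 4^(-1) mod 5 = 4

j = 4 (mod 5)


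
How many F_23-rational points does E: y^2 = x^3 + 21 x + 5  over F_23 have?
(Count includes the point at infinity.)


For each x in F_23, count y with y^2 = x^3 + 21 x + 5 mod 23:
  x = 1: RHS = 4, y in [2, 21]  -> 2 point(s)
  x = 2: RHS = 9, y in [3, 20]  -> 2 point(s)
  x = 3: RHS = 3, y in [7, 16]  -> 2 point(s)
  x = 6: RHS = 2, y in [5, 18]  -> 2 point(s)
  x = 7: RHS = 12, y in [9, 14]  -> 2 point(s)
  x = 8: RHS = 18, y in [8, 15]  -> 2 point(s)
  x = 9: RHS = 3, y in [7, 16]  -> 2 point(s)
  x = 11: RHS = 3, y in [7, 16]  -> 2 point(s)
  x = 17: RHS = 8, y in [10, 13]  -> 2 point(s)
  x = 19: RHS = 18, y in [8, 15]  -> 2 point(s)
  x = 21: RHS = 1, y in [1, 22]  -> 2 point(s)
  x = 22: RHS = 6, y in [11, 12]  -> 2 point(s)
Affine points: 24. Add the point at infinity: total = 25.

#E(F_23) = 25


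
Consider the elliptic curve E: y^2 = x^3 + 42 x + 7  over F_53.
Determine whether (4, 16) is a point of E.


Check whether y^2 = x^3 + 42 x + 7 (mod 53) for (x, y) = (4, 16).
LHS: y^2 = 16^2 mod 53 = 44
RHS: x^3 + 42 x + 7 = 4^3 + 42*4 + 7 mod 53 = 27
LHS != RHS

No, not on the curve


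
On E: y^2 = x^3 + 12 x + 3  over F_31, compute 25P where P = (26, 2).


k = 25 = 11001_2 (binary, LSB first: 10011)
Double-and-add from P = (26, 2):
  bit 0 = 1: acc = O + (26, 2) = (26, 2)
  bit 1 = 0: acc unchanged = (26, 2)
  bit 2 = 0: acc unchanged = (26, 2)
  bit 3 = 1: acc = (26, 2) + (14, 30) = (24, 14)
  bit 4 = 1: acc = (24, 14) + (10, 10) = (11, 3)

25P = (11, 3)


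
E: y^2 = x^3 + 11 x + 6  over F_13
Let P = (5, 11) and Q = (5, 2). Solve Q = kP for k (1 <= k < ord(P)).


Enumerate multiples of P until we hit Q = (5, 2):
  1P = (5, 11)
  2P = (7, 6)
  3P = (4, 6)
  4P = (3, 12)
  5P = (2, 7)
  6P = (2, 6)
  7P = (3, 1)
  8P = (4, 7)
  9P = (7, 7)
  10P = (5, 2)
Match found at i = 10.

k = 10


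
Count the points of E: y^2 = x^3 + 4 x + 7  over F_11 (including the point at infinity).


For each x in F_11, count y with y^2 = x^3 + 4 x + 7 mod 11:
  x = 1: RHS = 1, y in [1, 10]  -> 2 point(s)
  x = 2: RHS = 1, y in [1, 10]  -> 2 point(s)
  x = 5: RHS = 9, y in [3, 8]  -> 2 point(s)
  x = 6: RHS = 5, y in [4, 7]  -> 2 point(s)
  x = 7: RHS = 4, y in [2, 9]  -> 2 point(s)
  x = 8: RHS = 1, y in [1, 10]  -> 2 point(s)
Affine points: 12. Add the point at infinity: total = 13.

#E(F_11) = 13


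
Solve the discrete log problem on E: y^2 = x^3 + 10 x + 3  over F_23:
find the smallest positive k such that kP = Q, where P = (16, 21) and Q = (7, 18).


Enumerate multiples of P until we hit Q = (7, 18):
  1P = (16, 21)
  2P = (15, 3)
  3P = (17, 7)
  4P = (2, 13)
  5P = (18, 14)
  6P = (7, 5)
  7P = (6, 7)
  8P = (14, 14)
  9P = (11, 8)
  10P = (0, 16)
  11P = (0, 7)
  12P = (11, 15)
  13P = (14, 9)
  14P = (6, 16)
  15P = (7, 18)
Match found at i = 15.

k = 15


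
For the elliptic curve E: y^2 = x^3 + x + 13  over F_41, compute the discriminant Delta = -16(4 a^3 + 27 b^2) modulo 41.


4 a^3 + 27 b^2 = 4*1^3 + 27*13^2 = 4 + 4563 = 4567
Delta = -16 * (4567) = -73072
Delta mod 41 = 31

Delta = 31 (mod 41)


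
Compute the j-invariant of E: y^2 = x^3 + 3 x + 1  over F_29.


Delta = -16(4 a^3 + 27 b^2) mod 29 = 15
-1728 * (4 a)^3 = -1728 * (4*3)^3 mod 29 = 1
j = 1 * 15^(-1) mod 29 = 2

j = 2 (mod 29)


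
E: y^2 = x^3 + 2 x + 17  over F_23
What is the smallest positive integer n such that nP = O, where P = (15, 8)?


Compute successive multiples of P until we hit O:
  1P = (15, 8)
  2P = (11, 6)
  3P = (3, 21)
  4P = (14, 12)
  5P = (10, 18)
  6P = (2, 12)
  7P = (8, 4)
  8P = (13, 3)
  ... (continuing to 19P)
  19P = O

ord(P) = 19


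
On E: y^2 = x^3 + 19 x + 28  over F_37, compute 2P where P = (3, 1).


Doubling: s = (3 x1^2 + a) / (2 y1)
s = (3*3^2 + 19) / (2*1) mod 37 = 23
x3 = s^2 - 2 x1 mod 37 = 23^2 - 2*3 = 5
y3 = s (x1 - x3) - y1 mod 37 = 23 * (3 - 5) - 1 = 27

2P = (5, 27)


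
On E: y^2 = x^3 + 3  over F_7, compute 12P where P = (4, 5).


k = 12 = 1100_2 (binary, LSB first: 0011)
Double-and-add from P = (4, 5):
  bit 0 = 0: acc unchanged = O
  bit 1 = 0: acc unchanged = O
  bit 2 = 1: acc = O + (2, 2) = (2, 2)
  bit 3 = 1: acc = (2, 2) + (5, 3) = (4, 2)

12P = (4, 2)


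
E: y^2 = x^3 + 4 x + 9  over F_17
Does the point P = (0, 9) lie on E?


Check whether y^2 = x^3 + 4 x + 9 (mod 17) for (x, y) = (0, 9).
LHS: y^2 = 9^2 mod 17 = 13
RHS: x^3 + 4 x + 9 = 0^3 + 4*0 + 9 mod 17 = 9
LHS != RHS

No, not on the curve


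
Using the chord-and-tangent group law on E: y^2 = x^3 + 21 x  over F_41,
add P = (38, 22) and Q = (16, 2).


P != Q, so use the chord formula.
s = (y2 - y1) / (x2 - x1) = (21) / (19) mod 41 = 27
x3 = s^2 - x1 - x2 mod 41 = 27^2 - 38 - 16 = 19
y3 = s (x1 - x3) - y1 mod 41 = 27 * (38 - 19) - 22 = 40

P + Q = (19, 40)
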